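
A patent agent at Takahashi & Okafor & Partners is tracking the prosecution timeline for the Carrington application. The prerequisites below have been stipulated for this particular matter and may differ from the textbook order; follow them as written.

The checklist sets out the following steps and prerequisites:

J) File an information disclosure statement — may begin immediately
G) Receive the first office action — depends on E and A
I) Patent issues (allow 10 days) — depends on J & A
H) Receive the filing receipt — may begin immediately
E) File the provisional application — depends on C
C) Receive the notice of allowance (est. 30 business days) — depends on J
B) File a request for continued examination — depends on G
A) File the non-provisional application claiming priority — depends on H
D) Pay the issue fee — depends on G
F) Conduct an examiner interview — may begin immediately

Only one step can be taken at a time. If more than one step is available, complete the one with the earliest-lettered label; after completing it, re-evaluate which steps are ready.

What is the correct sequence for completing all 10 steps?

F, H, A, J, C, E, G, B, D, I

F, H and J have no prerequisites; F has the earlier label, so F is first.
Now H and J have their prerequisites met. H has the earlier label, so H next.
Now A and J have their prerequisites met. A has the earlier label, so A next.
J is the only step now ready → J.
C and I are both available; C has the earlier label → C.
Ready: E and I. E has the earlier label → E.
G now also ready, so the ready set is {G, I}; G has the earlier label → G.
Ready: B, D and I. B has the earlier label → B.
Now D and I have their prerequisites met. D has the earlier label, so D next.
I is the only step now ready → I.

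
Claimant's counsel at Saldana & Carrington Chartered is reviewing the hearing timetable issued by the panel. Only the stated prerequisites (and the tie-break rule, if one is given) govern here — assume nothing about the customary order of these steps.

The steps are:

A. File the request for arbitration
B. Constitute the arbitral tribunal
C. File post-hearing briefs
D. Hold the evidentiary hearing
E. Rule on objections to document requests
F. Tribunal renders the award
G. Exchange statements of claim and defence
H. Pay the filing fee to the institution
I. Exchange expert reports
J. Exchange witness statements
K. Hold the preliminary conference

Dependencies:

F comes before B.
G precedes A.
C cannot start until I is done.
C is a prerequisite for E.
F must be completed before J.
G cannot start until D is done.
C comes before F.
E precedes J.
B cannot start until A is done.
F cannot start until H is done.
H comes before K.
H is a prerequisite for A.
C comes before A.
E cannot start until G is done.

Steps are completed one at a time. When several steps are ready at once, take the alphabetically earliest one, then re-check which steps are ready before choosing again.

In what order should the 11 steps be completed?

D, G, H, I, C, A, E, F, B, J, K

D, H and I have no prerequisites; D has the earlier label, so D is first.
G now also ready, so the ready set is {G, H, I}; G has the earlier label → G.
Ready: H and I. H has the earlier label → H.
Now I and K have their prerequisites met. I has the earlier label, so I next.
C now also ready, so the ready set is {C, K}; C has the earlier label → C.
A, E, F and K are all available; A has the earlier label → A.
Now E, F and K have their prerequisites met. E has the earlier label, so E next.
Now F and K have their prerequisites met. F has the earlier label, so F next.
B, J and K are all available; B has the earlier label → B.
J and K are both available; J has the earlier label → J.
K needed H, now all done → K.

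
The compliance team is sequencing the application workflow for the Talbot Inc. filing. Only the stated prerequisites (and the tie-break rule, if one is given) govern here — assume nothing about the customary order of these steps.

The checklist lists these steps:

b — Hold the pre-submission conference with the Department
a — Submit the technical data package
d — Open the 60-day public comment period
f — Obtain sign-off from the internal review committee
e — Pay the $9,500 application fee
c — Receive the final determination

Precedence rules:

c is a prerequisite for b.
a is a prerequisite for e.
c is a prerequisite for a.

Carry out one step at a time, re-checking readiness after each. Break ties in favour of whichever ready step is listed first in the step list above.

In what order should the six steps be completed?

Nothing is required for d, f and c. d is listed earlier → d first.
f and c are both available; f is listed earlier → f.
Next only c has its prerequisites met → c.
Now b and a have their prerequisites met. b is listed earlier, so b next.
a needed c, now all done → a.
Next only e has its prerequisites met → e.

d → f → c → b → a → e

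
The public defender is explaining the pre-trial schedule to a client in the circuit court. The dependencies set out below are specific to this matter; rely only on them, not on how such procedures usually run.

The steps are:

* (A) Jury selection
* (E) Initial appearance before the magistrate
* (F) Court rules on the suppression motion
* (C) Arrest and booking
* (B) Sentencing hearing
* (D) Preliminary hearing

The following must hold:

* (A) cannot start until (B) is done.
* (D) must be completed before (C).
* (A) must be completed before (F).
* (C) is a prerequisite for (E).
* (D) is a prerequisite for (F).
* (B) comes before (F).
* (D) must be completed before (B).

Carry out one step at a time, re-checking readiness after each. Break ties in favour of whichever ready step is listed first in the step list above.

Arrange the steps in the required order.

(D), (C), (E), (B), (A), (F)

Only (D) has no prerequisites, so it is first.
(C) and (B) are both available; (C) is listed earlier → (C).
(E) and (B) are both available; (E) is listed earlier → (E).
(B) needed (D), now all done → (B).
Next only (A) has its prerequisites met → (A).
(F) is the only step now ready → (F).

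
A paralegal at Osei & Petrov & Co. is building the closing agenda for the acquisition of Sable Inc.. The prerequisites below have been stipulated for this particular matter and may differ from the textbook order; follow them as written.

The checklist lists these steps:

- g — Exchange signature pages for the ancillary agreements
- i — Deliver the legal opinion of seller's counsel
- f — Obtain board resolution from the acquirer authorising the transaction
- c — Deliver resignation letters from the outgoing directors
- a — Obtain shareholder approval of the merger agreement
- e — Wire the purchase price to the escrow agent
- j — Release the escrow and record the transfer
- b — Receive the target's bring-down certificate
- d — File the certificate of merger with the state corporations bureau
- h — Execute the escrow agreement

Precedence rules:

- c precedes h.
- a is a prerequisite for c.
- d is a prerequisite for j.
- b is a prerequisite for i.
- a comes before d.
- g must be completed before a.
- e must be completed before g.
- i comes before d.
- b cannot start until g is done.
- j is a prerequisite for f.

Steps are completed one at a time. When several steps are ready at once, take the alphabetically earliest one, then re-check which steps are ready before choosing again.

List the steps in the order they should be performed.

e → g → a → b → c → h → i → d → j → f

e is the only step with nothing outstanding, so it goes first.
Next only g has its prerequisites met → g.
Ready: a and b. a has the earlier label → a.
c now also ready, so the ready set is {b, c}; b has the earlier label → b.
c and i are both available; c has the earlier label → c.
h now also ready, so the ready set is {h, i}; h has the earlier label → h.
i is the only step now ready → i.
d is the only step now ready → d.
j needed d, now all done → j.
That leaves f as the only ready step → f.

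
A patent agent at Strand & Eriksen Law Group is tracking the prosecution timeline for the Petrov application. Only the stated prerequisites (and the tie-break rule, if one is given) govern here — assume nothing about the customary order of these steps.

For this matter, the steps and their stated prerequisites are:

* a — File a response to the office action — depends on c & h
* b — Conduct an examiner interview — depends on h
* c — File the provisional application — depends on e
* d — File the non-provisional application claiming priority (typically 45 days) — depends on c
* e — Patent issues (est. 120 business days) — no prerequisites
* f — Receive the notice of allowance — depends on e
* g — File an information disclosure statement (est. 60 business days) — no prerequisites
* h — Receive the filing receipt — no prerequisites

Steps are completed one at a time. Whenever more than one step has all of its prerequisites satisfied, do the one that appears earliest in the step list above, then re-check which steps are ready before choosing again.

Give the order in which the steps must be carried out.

e, c, d, f, g, h, a, b

Nothing is required for e, g and h. e is listed earlier → e first.
c and f now also ready, so the ready set is {c, f, g, h}; c is listed earlier → c.
d now also ready, so the ready set is {d, f, g, h}; d is listed earlier → d.
f, g and h are all available; f is listed earlier → f.
Ready: g and h. g is listed earlier → g.
That leaves h as the only ready step → h.
a and b are both available; a is listed earlier → a.
b needed h, now all done → b.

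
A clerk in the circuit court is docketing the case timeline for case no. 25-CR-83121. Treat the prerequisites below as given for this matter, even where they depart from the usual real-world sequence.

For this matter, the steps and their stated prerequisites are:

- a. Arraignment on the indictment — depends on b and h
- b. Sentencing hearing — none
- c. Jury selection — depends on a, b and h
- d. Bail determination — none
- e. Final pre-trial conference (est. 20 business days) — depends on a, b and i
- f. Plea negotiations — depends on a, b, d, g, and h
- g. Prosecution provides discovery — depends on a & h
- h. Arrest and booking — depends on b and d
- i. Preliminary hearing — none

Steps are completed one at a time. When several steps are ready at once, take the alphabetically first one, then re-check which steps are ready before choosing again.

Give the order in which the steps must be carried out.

b, d, h, a, c, g, f, i, e

b, d and i have no prerequisites; b has the earlier label, so b is first.
Ready: d and i. d has the earlier label → d.
h now also ready, so the ready set is {h, i}; h has the earlier label → h.
a and i are both available; a has the earlier label → a.
Now c, g and i have their prerequisites met. c has the earlier label, so c next.
g and i are both available; g has the earlier label → g.
Now f and i have their prerequisites met. f has the earlier label, so f next.
That leaves i as the only ready step → i.
Next only e has its prerequisites met → e.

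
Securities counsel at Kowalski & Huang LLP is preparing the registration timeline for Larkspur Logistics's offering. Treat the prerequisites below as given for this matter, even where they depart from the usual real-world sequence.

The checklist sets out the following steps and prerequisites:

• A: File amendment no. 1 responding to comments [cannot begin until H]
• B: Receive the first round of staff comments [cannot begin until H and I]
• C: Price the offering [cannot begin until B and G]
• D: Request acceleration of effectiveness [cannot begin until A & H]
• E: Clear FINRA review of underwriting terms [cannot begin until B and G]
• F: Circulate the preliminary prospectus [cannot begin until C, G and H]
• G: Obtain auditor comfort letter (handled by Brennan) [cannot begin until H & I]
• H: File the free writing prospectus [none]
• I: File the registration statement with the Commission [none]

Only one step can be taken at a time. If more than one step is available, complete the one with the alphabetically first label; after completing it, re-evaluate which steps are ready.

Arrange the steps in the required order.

H, A, D, I, B, G, C, E, F

Nothing is required for H and I. H has the earlier label → H first.
Ready: A and I. A has the earlier label → A.
Ready: D and I. D has the earlier label → D.
That leaves I as the only ready step → I.
Now B and G have their prerequisites met. B has the earlier label, so B next.
That leaves G as the only ready step → G.
Now C and E have their prerequisites met. C has the earlier label, so C next.
Now E and F have their prerequisites met. E has the earlier label, so E next.
F needed C, G and H, now all done → F.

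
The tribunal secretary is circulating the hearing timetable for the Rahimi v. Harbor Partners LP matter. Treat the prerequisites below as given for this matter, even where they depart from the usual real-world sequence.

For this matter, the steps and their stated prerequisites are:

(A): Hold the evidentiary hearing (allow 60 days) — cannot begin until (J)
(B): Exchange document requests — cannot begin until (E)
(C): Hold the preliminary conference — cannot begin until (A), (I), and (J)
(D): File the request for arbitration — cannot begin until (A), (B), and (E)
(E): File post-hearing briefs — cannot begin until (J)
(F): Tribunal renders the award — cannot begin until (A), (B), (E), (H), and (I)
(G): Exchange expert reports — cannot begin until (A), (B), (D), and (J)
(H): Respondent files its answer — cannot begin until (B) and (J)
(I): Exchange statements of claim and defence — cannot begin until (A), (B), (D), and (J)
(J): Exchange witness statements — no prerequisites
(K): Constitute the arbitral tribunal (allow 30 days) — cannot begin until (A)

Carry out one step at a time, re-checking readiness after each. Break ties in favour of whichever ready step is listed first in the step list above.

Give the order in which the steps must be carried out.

(J), (A), (E), (B), (D), (G), (H), (I), (C), (F), (K)

(J) is the only step with nothing outstanding, so it goes first.
(A) and (E) are both available; (A) is listed earlier → (A).
(K) now also ready, so the ready set is {(E), (K)}; (E) is listed earlier → (E).
Ready: (B) and (K). (B) is listed earlier → (B).
(D), (H) and (K) are all available; (D) is listed earlier → (D).
(G) and (I) now also ready, so the ready set is {(G), (H), (I), (K)}; (G) is listed earlier → (G).
(H), (I) and (K) are all available; (H) is listed earlier → (H).
Ready: (I) and (K). (I) is listed earlier → (I).
(C), (F) and (K) are all available; (C) is listed earlier → (C).
Now (F) and (K) have their prerequisites met. (F) is listed earlier, so (F) next.
That leaves (K) as the only ready step → (K).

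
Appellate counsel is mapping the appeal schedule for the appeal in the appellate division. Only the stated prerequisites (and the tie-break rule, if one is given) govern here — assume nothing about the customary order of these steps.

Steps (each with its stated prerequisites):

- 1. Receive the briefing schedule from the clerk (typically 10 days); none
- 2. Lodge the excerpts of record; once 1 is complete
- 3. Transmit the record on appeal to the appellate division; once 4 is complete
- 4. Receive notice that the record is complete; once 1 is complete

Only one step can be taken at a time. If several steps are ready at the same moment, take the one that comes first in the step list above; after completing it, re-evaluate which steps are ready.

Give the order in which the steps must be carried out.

1 has no prerequisites → 1 first.
Ready: 2 and 4. 2 is listed earlier → 2.
4 needed 1, now all done → 4.
Next only 3 has its prerequisites met → 3.

1 2 4 3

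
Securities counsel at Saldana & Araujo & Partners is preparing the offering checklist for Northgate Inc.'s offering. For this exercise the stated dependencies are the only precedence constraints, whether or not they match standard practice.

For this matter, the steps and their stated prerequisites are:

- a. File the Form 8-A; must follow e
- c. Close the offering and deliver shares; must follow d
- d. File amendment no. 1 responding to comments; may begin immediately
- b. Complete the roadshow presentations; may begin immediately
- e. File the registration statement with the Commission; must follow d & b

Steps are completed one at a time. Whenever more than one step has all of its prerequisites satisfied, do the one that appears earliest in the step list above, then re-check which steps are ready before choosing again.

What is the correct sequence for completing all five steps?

d and b have no prerequisites; d is listed earlier, so d is first.
c now also ready, so the ready set is {c, b}; c is listed earlier → c.
That leaves b as the only ready step → b.
e is the only step now ready → e.
Next only a has its prerequisites met → a.

d c b e a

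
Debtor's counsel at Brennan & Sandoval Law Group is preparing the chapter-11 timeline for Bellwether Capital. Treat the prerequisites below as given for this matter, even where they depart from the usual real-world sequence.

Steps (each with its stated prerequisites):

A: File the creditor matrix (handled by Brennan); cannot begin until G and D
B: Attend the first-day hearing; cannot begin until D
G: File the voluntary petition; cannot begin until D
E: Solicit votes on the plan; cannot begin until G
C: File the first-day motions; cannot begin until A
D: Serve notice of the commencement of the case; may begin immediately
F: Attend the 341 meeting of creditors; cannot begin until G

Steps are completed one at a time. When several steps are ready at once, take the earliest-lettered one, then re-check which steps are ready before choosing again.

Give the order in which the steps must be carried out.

Only D has no prerequisites, so it is first.
Ready: B and G. B has the earlier label → B.
G is the only step now ready → G.
Now A, E and F have their prerequisites met. A has the earlier label, so A next.
Ready: C, E and F. C has the earlier label → C.
Ready: E and F. E has the earlier label → E.
Next only F has its prerequisites met → F.

D → B → G → A → C → E → F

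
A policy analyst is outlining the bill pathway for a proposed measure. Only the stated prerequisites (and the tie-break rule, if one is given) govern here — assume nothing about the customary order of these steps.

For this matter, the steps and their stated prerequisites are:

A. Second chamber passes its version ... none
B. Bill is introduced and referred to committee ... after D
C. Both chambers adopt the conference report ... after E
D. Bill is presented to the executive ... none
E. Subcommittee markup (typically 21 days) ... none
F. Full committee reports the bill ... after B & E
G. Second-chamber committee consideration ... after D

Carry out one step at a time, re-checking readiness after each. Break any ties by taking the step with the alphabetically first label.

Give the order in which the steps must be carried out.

A → D → B → E → C → F → G

Nothing is required for A, D and E. A has the earlier label → A first.
D and E are both available; D has the earlier label → D.
B and G now also ready, so the ready set is {B, E, G}; B has the earlier label → B.
E and G are both available; E has the earlier label → E.
C and F now also ready, so the ready set is {C, F, G}; C has the earlier label → C.
Now F and G have their prerequisites met. F has the earlier label, so F next.
That leaves G as the only ready step → G.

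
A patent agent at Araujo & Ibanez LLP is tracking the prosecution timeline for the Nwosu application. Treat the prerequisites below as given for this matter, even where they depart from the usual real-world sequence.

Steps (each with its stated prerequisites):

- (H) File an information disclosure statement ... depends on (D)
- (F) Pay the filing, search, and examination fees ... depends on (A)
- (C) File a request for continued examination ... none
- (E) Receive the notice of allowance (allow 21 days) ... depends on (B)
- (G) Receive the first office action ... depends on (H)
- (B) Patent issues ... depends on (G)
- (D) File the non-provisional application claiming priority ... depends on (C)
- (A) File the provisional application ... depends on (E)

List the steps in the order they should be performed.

(C), (D), (H), (G), (B), (E), (A), (F)

(C) has no prerequisites → (C) first.
That leaves (D) as the only ready step → (D).
(H) is the only step now ready → (H).
That leaves (G) as the only ready step → (G).
Next only (B) has its prerequisites met → (B).
Next only (E) has its prerequisites met → (E).
(A) needed (E), now all done → (A).
(F) is the only step now ready → (F).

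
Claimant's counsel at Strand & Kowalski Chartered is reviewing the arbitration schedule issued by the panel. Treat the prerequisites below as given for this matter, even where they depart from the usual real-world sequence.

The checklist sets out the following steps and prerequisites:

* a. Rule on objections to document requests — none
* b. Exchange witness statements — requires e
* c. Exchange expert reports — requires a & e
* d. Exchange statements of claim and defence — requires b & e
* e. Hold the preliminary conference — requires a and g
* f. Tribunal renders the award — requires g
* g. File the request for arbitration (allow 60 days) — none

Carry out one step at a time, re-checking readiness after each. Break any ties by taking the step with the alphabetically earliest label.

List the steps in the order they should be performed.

a and g have no prerequisites; a has the earlier label, so a is first.
Next only g has its prerequisites met → g.
e and f are both available; e has the earlier label → e.
Ready: b, c and f. b has the earlier label → b.
d now also ready, so the ready set is {c, d, f}; c has the earlier label → c.
d and f are both available; d has the earlier label → d.
f needed g, now all done → f.

a, g, e, b, c, d, f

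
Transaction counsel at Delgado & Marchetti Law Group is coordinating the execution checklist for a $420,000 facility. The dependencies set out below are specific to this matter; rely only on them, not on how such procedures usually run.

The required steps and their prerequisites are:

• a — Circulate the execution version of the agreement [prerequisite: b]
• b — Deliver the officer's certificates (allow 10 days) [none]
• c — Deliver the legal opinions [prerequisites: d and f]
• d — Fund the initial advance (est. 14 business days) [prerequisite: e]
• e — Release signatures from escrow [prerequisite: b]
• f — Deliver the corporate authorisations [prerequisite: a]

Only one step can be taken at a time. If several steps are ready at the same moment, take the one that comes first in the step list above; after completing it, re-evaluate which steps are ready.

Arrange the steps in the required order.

b has no prerequisites → b first.
a and e are both available; a is listed earlier → a.
f now also ready, so the ready set is {e, f}; e is listed earlier → e.
Ready: d and f. d is listed earlier → d.
Next only f has its prerequisites met → f.
c is the only step now ready → c.

b, a, e, d, f, c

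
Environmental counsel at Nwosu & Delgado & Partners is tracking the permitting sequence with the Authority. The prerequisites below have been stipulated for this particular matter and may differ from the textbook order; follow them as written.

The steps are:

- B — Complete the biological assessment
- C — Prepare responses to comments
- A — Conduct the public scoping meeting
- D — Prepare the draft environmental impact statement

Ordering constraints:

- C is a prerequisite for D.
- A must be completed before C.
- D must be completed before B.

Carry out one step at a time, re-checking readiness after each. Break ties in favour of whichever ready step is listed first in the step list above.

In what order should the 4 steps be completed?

A, C, D, B

Only A has no prerequisites, so it is first.
C needed A, now all done → C.
D is the only step now ready → D.
B is the only step now ready → B.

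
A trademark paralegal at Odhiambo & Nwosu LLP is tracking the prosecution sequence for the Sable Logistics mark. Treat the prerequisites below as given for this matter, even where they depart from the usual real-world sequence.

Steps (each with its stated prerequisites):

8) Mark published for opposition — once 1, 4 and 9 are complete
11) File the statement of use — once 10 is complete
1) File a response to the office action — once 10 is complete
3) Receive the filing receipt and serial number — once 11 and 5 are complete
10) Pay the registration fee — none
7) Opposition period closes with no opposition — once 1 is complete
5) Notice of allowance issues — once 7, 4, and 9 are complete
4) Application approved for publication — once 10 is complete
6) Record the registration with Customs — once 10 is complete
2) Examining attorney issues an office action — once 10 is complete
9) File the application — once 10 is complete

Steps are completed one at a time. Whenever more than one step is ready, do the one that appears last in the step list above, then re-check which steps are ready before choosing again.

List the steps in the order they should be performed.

10, 9, 2, 6, 4, 1, 7, 5, 11, 3, 8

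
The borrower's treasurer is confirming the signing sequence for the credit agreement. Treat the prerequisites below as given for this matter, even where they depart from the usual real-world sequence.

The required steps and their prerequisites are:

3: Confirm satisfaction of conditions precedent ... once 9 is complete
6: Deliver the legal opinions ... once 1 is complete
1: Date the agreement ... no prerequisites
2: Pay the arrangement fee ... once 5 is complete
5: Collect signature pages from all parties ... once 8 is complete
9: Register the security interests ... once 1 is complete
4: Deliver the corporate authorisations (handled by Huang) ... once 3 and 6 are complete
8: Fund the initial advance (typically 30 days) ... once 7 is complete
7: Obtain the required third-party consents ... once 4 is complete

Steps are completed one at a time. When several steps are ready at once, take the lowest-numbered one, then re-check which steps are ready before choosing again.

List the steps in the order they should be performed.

1 is the only step with nothing outstanding, so it goes first.
Ready: 6 and 9. 6 has the earlier label → 6.
Next only 9 has its prerequisites met → 9.
3 needed 9, now all done → 3.
That leaves 4 as the only ready step → 4.
That leaves 7 as the only ready step → 7.
Next only 8 has its prerequisites met → 8.
5 is the only step now ready → 5.
That leaves 2 as the only ready step → 2.

1, 6, 9, 3, 4, 7, 8, 5, 2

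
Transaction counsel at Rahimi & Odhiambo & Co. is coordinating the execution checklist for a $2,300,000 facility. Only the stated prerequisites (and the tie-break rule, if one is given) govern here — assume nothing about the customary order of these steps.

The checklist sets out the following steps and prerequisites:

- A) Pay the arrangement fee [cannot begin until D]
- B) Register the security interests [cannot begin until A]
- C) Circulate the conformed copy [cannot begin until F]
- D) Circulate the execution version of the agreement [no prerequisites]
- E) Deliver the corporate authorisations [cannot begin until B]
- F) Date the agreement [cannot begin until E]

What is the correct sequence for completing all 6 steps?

Only D has no prerequisites, so it is first.
Next only A has its prerequisites met → A.
B needed A, now all done → B.
E needed B, now all done → E.
F needed E, now all done → F.
Next only C has its prerequisites met → C.

D → A → B → E → F → C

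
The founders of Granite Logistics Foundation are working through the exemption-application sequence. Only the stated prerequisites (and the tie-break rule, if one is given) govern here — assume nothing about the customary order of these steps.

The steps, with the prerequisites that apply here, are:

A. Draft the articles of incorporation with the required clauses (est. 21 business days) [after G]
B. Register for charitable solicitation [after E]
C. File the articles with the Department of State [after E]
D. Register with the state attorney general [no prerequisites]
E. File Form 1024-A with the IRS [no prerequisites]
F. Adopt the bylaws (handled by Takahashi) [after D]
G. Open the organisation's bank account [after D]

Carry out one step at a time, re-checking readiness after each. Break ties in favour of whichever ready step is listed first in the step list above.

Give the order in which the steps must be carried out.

D, E, B, C, F, G, A

Nothing is required for D and E. D is listed earlier → D first.
F and G now also ready, so the ready set is {E, F, G}; E is listed earlier → E.
B and C now also ready, so the ready set is {B, C, F, G}; B is listed earlier → B.
Ready: C, F and G. C is listed earlier → C.
F and G are both available; F is listed earlier → F.
That leaves G as the only ready step → G.
A needed G, now all done → A.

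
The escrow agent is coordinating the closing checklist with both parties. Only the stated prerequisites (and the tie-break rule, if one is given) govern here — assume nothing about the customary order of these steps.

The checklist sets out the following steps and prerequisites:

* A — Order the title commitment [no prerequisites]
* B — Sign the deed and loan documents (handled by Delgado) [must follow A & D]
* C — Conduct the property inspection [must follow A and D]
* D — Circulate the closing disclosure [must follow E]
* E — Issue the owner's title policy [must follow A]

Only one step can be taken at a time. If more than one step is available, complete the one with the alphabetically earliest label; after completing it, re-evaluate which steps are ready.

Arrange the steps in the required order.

Only A has no prerequisites, so it is first.
E is the only step now ready → E.
Next only D has its prerequisites met → D.
Now B and C have their prerequisites met. B has the earlier label, so B next.
C needed A and D, now all done → C.

A, E, D, B, C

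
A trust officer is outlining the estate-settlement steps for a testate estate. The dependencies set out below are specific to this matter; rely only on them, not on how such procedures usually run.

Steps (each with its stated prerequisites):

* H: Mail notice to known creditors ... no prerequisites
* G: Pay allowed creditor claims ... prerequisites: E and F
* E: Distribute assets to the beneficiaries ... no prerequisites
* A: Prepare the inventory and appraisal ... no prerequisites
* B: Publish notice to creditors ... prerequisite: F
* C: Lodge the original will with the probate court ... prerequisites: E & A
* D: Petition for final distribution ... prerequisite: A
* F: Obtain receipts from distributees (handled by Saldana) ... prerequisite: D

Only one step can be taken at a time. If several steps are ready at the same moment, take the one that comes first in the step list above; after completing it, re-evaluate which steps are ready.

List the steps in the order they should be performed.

H → E → A → C → D → F → G → B

Nothing is required for H, E and A. H is listed earlier → H first.
Now E and A have their prerequisites met. E is listed earlier, so E next.
That leaves A as the only ready step → A.
Ready: C and D. C is listed earlier → C.
That leaves D as the only ready step → D.
F needed D, now all done → F.
Ready: G and B. G is listed earlier → G.
B needed F, now all done → B.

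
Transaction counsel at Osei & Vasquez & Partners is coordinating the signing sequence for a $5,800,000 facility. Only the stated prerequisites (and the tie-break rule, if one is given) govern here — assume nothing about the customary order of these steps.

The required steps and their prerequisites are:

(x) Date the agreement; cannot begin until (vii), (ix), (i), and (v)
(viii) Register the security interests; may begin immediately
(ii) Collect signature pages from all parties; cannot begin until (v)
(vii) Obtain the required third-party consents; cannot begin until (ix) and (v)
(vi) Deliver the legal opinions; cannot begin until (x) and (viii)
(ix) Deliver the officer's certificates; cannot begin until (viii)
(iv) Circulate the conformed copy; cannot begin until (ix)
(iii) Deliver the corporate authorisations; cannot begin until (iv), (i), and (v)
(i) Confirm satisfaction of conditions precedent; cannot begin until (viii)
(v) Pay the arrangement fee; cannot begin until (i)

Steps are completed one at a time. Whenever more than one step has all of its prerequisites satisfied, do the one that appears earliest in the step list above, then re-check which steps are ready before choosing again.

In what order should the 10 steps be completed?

(viii) is the only step with nothing outstanding, so it goes first.
Now (ix) and (i) have their prerequisites met. (ix) is listed earlier, so (ix) next.
Now (iv) and (i) have their prerequisites met. (iv) is listed earlier, so (iv) next.
(i) needed (viii), now all done → (i).
(v) needed (i), now all done → (v).
Now (ii), (vii) and (iii) have their prerequisites met. (ii) is listed earlier, so (ii) next.
Now (vii) and (iii) have their prerequisites met. (vii) is listed earlier, so (vii) next.
Now (x) and (iii) have their prerequisites met. (x) is listed earlier, so (x) next.
(vi) and (iii) are both available; (vi) is listed earlier → (vi).
(iii) is the only step now ready → (iii).

(viii) (ix) (iv) (i) (v) (ii) (vii) (x) (vi) (iii)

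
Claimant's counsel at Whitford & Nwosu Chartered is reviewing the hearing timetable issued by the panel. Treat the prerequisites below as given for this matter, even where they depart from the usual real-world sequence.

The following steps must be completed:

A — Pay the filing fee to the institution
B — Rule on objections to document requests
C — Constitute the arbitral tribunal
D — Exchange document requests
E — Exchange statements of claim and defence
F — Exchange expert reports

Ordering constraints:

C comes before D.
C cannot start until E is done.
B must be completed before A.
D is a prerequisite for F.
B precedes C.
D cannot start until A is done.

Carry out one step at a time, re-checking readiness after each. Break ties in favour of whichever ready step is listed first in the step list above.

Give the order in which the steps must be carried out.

B A E C D F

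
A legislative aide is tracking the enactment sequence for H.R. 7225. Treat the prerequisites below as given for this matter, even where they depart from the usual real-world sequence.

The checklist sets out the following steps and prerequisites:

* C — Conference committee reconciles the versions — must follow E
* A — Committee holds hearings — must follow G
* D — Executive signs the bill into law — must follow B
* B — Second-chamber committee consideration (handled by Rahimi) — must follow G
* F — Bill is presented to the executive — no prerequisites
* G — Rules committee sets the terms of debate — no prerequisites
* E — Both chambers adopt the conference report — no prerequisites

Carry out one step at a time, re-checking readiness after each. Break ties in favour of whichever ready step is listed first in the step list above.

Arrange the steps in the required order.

F, G, A, B, D, E, C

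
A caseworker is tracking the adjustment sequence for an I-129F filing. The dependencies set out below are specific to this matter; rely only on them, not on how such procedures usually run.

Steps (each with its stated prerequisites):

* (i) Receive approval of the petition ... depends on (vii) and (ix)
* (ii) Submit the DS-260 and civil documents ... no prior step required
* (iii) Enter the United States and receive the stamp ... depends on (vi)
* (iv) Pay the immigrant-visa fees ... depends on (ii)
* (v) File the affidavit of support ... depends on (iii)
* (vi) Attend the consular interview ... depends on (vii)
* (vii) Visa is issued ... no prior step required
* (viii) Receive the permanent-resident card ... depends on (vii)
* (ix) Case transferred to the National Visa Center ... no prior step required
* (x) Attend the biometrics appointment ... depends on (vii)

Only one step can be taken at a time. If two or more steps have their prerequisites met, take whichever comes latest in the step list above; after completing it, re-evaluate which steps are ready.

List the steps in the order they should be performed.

Nothing is required for (ix), (vii) and (ii). (ix) is listed later → (ix) first.
Ready: (vii) and (ii). (vii) is listed later → (vii).
(x), (viii), (vi) and (i) now also ready, so the ready set is {(x), (viii), (vi), (ii), (i)}; (x) is listed later → (x).
Ready: (viii), (vi), (ii) and (i). (viii) is listed later → (viii).
Ready: (vi), (ii) and (i). (vi) is listed later → (vi).
(iii), (ii) and (i) are all available; (iii) is listed later → (iii).
(v) now also ready, so the ready set is {(v), (ii), (i)}; (v) is listed later → (v).
(ii) and (i) are both available; (ii) is listed later → (ii).
(iv) now also ready, so the ready set is {(iv), (i)}; (iv) is listed later → (iv).
(i) is the only step now ready → (i).

(ix) (vii) (x) (viii) (vi) (iii) (v) (ii) (iv) (i)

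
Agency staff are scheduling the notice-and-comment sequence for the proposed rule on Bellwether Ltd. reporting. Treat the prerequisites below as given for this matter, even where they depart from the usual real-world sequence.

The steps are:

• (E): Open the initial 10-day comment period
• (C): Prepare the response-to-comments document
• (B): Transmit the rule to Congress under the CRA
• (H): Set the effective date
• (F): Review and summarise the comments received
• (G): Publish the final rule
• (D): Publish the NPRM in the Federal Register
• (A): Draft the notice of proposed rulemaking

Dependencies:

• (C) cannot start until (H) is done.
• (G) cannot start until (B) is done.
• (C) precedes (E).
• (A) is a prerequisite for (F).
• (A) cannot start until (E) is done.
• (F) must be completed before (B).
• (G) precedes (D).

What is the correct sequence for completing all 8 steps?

(H) (C) (E) (A) (F) (B) (G) (D)

Only (H) has no prerequisites, so it is first.
Next only (C) has its prerequisites met → (C).
That leaves (E) as the only ready step → (E).
Next only (A) has its prerequisites met → (A).
(F) needed (A), now all done → (F).
(B) needed (F), now all done → (B).
Next only (G) has its prerequisites met → (G).
(D) needed (G), now all done → (D).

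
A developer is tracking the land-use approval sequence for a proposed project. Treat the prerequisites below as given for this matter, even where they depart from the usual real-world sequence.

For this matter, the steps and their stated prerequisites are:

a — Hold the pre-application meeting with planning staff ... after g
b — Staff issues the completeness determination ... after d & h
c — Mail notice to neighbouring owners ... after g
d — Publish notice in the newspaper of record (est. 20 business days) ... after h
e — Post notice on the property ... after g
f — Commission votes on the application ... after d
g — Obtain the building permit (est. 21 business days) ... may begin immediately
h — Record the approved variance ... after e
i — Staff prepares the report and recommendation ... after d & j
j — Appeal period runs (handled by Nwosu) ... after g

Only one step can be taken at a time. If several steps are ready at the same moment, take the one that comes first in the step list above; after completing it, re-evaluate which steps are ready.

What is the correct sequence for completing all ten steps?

g has no prerequisites → g first.
a, c, e and j are all available; a is listed earlier → a.
Now c, e and j have their prerequisites met. c is listed earlier, so c next.
e and j are both available; e is listed earlier → e.
h and j are both available; h is listed earlier → h.
d now also ready, so the ready set is {d, j}; d is listed earlier → d.
Ready: b, f and j. b is listed earlier → b.
Ready: f and j. f is listed earlier → f.
That leaves j as the only ready step → j.
That leaves i as the only ready step → i.

g, a, c, e, h, d, b, f, j, i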